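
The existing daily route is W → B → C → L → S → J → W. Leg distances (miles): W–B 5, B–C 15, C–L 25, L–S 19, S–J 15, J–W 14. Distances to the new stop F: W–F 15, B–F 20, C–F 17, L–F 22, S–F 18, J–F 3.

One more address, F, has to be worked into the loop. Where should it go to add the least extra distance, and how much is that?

Minimum extra distance: 4 miles, inserting F between J and W.

Insertion cost between consecutive stops i–j is d(i,F) + d(F,j) − d(i,j):
  between W and B: 15 + 20 − 5 = 30
  between B and C: 20 + 17 − 15 = 22
  between C and L: 17 + 22 − 25 = 14
  between L and S: 22 + 18 − 19 = 21
  between S and J: 18 + 3 − 15 = 6
  between J and W: 3 + 15 − 14 = 4
Cheapest insertion is between J and W, adding 4.
New total = 93 + 4 = 97.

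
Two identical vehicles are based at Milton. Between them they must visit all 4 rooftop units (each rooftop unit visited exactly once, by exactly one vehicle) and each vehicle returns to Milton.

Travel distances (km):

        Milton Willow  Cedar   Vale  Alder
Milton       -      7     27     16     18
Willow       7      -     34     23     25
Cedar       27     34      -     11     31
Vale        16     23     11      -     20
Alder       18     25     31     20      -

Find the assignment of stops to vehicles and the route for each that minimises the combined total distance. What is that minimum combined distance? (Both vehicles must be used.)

Minimum combined distance: 90 km.

There are 2^3 − 1 = 7 ways to divide the 4 stops into two non-empty groups. For each, the best each vehicle can do is its own shortest tour through its group:
  {Willow} + {Cedar, Vale, Alder}: 14 + 76 = 90
  {Cedar} + {Willow, Vale, Alder}: 54 + 68 = 122
  {Willow, Cedar} + {Vale, Alder}: 68 + 54 = 122
  {Vale} + {Willow, Cedar, Alder}: 32 + 90 = 122
  {Willow, Vale} + {Cedar, Alder}: 46 + 76 = 122
  {Cedar, Vale} + {Willow, Alder}: 54 + 50 = 104
  … (7 splits in total)
Best: vehicle 1 Milton → Willow → Milton = 14; vehicle 2 Milton → Cedar → Vale → Alder → Milton = 76; combined 90.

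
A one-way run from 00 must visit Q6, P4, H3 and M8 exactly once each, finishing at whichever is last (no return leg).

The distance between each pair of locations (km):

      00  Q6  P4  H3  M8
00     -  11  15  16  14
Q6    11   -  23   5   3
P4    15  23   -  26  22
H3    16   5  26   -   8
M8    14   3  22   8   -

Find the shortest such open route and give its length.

There are 4! = 24 possible orderings.
00→Q6→P4→H3→M8: 11+23+26+8 = 68
00→Q6→P4→M8→H3: 11+23+22+8 = 64
00→Q6→H3→P4→M8: 11+5+26+22 = 64
00→Q6→H3→M8→P4: 11+5+8+22 = 46
00→Q6→M8→P4→H3: 11+3+22+26 = 62
00→Q6→M8→H3→P4: 11+3+8+26 = 48
00→P4→Q6→H3→M8: 15+23+5+8 = 51
00→P4→Q6→M8→H3: 15+23+3+8 = 49
00→P4→H3→Q6→M8: 15+26+5+3 = 49
00→P4→H3→M8→Q6: 15+26+8+3 = 52
00→P4→M8→Q6→H3: 15+22+3+5 = 45
00→P4→M8→H3→Q6: 15+22+8+5 = 50
00→H3→Q6→P4→M8: 16+5+23+22 = 66
00→H3→Q6→M8→P4: 16+5+3+22 = 46
… (10 more)
The minimum is 45.
One shortest path: 00 → P4 → M8 → Q6 → H3.

Minimum one-way distance = 45 km.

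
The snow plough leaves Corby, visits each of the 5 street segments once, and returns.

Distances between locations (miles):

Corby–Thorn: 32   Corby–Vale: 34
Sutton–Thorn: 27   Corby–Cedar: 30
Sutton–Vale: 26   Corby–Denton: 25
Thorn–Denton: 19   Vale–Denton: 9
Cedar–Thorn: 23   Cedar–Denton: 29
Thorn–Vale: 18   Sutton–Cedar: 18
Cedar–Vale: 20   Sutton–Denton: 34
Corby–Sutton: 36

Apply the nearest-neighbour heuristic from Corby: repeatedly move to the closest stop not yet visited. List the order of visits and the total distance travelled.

At Corby the remaining stops are Denton 25, Cedar 30, Thorn 32, Vale 34, Sutton 36; go to Denton.
At Denton the remaining stops are Vale 9, Thorn 19, Cedar 29, Sutton 34; go to Vale.
At Vale the remaining stops are Thorn 18, Cedar 20, Sutton 26; go to Thorn.
At Thorn the remaining stops are Cedar 23, Sutton 27; go to Cedar.
At Cedar the remaining stops are Sutton 18; go to Sutton.
Return Sutton→Corby: 36.
Total = 25 + 9 + 18 + 23 + 18 + 36 = 129.

Total distance 129 miles via the nearest-neighbour route Corby → Denton → Vale → Thorn → Cedar → Sutton → Corby.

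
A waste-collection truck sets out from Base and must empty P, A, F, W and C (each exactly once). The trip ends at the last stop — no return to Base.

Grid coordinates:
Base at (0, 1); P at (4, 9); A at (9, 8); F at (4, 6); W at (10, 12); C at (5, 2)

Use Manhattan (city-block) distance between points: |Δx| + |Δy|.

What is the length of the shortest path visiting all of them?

There are 5! = 120 possible orderings.
Base - P - A - F - W - C: 12+6+7+12+15 = 52
Base - P - A - F - C - W: 12+6+7+5+15 = 45
Base - P - A - W - F - C: 12+6+5+12+5 = 40
Base - P - A - W - C - F: 12+6+5+15+5 = 43
Base - P - A - C - F - W: 12+6+10+5+12 = 45
Base - P - A - C - W - F: 12+6+10+15+12 = 55
Base - P - F - A - W - C: 12+3+7+5+15 = 42
Base - P - F - A - C - W: 12+3+7+10+15 = 47
Base - P - F - W - A - C: 12+3+12+5+10 = 42
Base - P - F - W - C - A: 12+3+12+15+10 = 52
Base - P - F - C - A - W: 12+3+5+10+5 = 35
Base - P - F - C - W - A: 12+3+5+15+5 = 40
Base - P - W - A - F - C: 12+9+5+7+5 = 38
Base - P - W - A - C - F: 12+9+5+10+5 = 41
… (106 more)
Base - C - F - P - A - W: 6+5+3+6+5 = 25  ← best
The minimum is 25.
One shortest path: Base → C → F → P → A → W.

Shortest open route: 25.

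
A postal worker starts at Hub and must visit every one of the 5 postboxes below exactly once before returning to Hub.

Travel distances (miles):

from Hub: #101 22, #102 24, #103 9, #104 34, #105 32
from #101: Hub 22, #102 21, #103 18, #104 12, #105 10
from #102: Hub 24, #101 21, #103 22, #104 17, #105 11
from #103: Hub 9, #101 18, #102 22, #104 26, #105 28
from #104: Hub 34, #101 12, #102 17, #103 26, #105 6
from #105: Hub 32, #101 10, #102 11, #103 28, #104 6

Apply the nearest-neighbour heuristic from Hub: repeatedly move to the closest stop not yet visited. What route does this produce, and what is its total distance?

Total distance 84 miles via the nearest-neighbour route Hub → #103 → #101 → #105 → #104 → #102 → Hub.

At Hub the remaining stops are #103 9, #101 22, #102 24, #105 32, #104 34; go to #103.
At #103 the remaining stops are #101 18, #102 22, #104 26, #105 28; go to #101.
At #101 the remaining stops are #105 10, #104 12, #102 21; go to #105.
At #105 the remaining stops are #104 6, #102 11; go to #104.
At #104 the remaining stops are #102 17; go to #102.
Return #102→Hub: 24.
Total = 9 + 18 + 10 + 6 + 17 + 24 = 84.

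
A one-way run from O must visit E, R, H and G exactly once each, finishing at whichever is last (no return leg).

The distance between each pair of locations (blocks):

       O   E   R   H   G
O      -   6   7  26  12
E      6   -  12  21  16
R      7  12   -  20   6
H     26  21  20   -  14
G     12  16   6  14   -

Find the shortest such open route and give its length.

Shortest open route: 38 blocks.

There are 4! = 24 possible orderings.
O→E→R→H→G: 6+12+20+14 = 52
O→E→R→G→H: 6+12+6+14 = 38
O→E→H→R→G: 6+21+20+6 = 53
O→E→H→G→R: 6+21+14+6 = 47
O→E→G→R→H: 6+16+6+20 = 48
O→E→G→H→R: 6+16+14+20 = 56
O→R→E→H→G: 7+12+21+14 = 54
O→R→E→G→H: 7+12+16+14 = 49
O→R→H→E→G: 7+20+21+16 = 64
O→R→H→G→E: 7+20+14+16 = 57
O→R→G→E→H: 7+6+16+21 = 50
O→R→G→H→E: 7+6+14+21 = 48
O→H→E→R→G: 26+21+12+6 = 65
O→H→E→G→R: 26+21+16+6 = 69
… (10 more)
The minimum is 38.
One shortest path: O → E → R → G → H.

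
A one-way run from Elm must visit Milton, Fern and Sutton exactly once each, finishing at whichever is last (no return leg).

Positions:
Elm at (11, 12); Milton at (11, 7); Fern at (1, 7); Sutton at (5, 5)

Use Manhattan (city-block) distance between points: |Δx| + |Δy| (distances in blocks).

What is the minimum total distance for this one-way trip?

Minimum one-way distance = 19 blocks.

There are 3! = 6 possible orderings.
Elm → Milton → Fern → Sutton: 5+10+6 = 21
Elm → Milton → Sutton → Fern: 5+8+6 = 19
Elm → Fern → Milton → Sutton: 15+10+8 = 33
Elm → Fern → Sutton → Milton: 15+6+8 = 29
Elm → Sutton → Milton → Fern: 13+8+10 = 31
Elm → Sutton → Fern → Milton: 13+6+10 = 29
The minimum is 19.
One shortest path: Elm → Milton → Sutton → Fern.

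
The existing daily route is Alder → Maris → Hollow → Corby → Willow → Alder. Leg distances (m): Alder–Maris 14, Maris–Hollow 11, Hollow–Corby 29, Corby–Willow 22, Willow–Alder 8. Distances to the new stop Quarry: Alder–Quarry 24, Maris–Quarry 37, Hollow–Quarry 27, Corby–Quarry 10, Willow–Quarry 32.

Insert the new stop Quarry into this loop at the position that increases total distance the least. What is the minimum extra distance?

+8 m — insert Quarry between Hollow and Corby.

Insertion cost between consecutive stops i–j is d(i,Quarry) + d(Quarry,j) − d(i,j):
  between Alder and Maris: 24 + 37 − 14 = 47
  between Maris and Hollow: 37 + 27 − 11 = 53
  between Hollow and Corby: 27 + 10 − 29 = 8
  between Corby and Willow: 10 + 32 − 22 = 20
  between Willow and Alder: 32 + 24 − 8 = 48
Cheapest insertion is between Hollow and Corby, adding 8.
New total = 84 + 8 = 92.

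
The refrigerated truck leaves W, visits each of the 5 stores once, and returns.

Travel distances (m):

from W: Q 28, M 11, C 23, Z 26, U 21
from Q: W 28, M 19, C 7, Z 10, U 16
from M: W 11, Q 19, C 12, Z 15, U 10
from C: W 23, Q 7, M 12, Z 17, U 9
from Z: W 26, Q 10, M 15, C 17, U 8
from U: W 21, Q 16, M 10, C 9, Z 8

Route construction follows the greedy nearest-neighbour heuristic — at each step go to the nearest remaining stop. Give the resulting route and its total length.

69 m along W → M → U → Z → Q → C → W.

At W the remaining stops are M 11, U 21, C 23, Z 26, Q 28; go to M.
At M the remaining stops are U 10, C 12, Z 15, Q 19; go to U.
At U the remaining stops are Z 8, C 9, Q 16; go to Z.
At Z the remaining stops are Q 10, C 17; go to Q.
At Q the remaining stops are C 7; go to C.
Return C→W: 23.
Total = 11 + 10 + 8 + 10 + 7 + 23 = 69.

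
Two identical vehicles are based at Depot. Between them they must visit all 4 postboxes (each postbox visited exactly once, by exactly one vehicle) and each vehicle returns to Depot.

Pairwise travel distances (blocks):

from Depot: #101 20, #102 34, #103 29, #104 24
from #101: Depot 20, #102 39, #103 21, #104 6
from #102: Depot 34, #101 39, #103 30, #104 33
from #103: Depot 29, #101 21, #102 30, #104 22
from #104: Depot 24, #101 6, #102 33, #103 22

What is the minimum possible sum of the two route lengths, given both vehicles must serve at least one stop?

143 blocks — the smallest possible combined total.

Try each way of splitting the stops between the two vehicles (each non-empty) and, for each split, find the best tour for each vehicle:
  {#101} + {#102, #103, #104}: 40 + 110 = 150
  {#102} + {#101, #103, #104}: 68 + 77 = 145
  {#101, #102} + {#103, #104}: 93 + 75 = 168
  {#103} + {#101, #102, #104}: 58 + 93 = 151
  {#101, #103} + {#102, #104}: 70 + 91 = 161
  {#102, #103} + {#101, #104}: 93 + 50 = 143
  … (7 splits in total)
Best: vehicle 1 Depot → #102 → #103 → Depot = 93; vehicle 2 Depot → #101 → #104 → Depot = 50; combined 143.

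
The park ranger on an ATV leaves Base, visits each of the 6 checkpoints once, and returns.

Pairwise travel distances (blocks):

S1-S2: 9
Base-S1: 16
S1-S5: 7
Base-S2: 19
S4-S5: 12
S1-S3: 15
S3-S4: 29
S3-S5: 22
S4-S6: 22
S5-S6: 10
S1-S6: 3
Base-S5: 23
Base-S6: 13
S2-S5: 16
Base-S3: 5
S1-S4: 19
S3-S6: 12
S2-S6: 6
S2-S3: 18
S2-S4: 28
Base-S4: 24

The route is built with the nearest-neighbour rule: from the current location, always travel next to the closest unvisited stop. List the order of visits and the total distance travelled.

86 blocks along Base → S3 → S6 → S1 → S5 → S4 → S2 → Base.

At Base the remaining stops are S3 5, S6 13, S1 16, S2 19, S5 23, S4 24; go to S3.
At S3 the remaining stops are S6 12, S1 15, S2 18, S5 22, S4 29; go to S6.
At S6 the remaining stops are S1 3, S2 6, S5 10, S4 22; go to S1.
At S1 the remaining stops are S5 7, S2 9, S4 19; go to S5.
At S5 the remaining stops are S4 12, S2 16; go to S4.
At S4 the remaining stops are S2 28; go to S2.
Return S2→Base: 19.
Total = 5 + 12 + 3 + 7 + 12 + 28 + 19 = 86.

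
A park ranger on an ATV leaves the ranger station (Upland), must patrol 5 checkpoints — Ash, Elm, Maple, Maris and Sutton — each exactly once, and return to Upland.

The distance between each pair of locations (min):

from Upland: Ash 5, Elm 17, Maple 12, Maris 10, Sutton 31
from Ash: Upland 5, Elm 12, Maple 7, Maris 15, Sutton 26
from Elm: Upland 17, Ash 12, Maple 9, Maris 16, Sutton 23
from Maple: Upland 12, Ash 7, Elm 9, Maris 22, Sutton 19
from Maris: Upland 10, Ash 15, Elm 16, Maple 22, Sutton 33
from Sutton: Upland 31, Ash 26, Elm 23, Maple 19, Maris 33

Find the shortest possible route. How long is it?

Upland - Ash - Elm - Maple - Maris - Sutton - Upland: 5+12+9+22+33+31 = 112
Upland - Ash - Elm - Maple - Sutton - Maris - Upland: 5+12+9+19+33+10 = 88
Upland - Ash - Elm - Maris - Maple - Sutton - Upland: 5+12+16+22+19+31 = 105
Upland - Ash - Elm - Maris - Sutton - Maple - Upland: 5+12+16+33+19+12 = 97
Upland - Ash - Elm - Sutton - Maple - Maris - Upland: 5+12+23+19+22+10 = 91
Upland - Ash - Elm - Sutton - Maris - Maple - Upland: 5+12+23+33+22+12 = 107
Upland - Ash - Maple - Elm - Maris - Sutton - Upland: 5+7+9+16+33+31 = 101
Upland - Ash - Maple - Elm - Sutton - Maris - Upland: 5+7+9+23+33+10 = 87
Upland - Ash - Maple - Maris - Elm - Sutton - Upland: 5+7+22+16+23+31 = 104
Upland - Ash - Maple - Maris - Sutton - Elm - Upland: 5+7+22+33+23+17 = 107
Upland - Ash - Maple - Sutton - Elm - Maris - Upland: 5+7+19+23+16+10 = 80
Upland - Ash - Maple - Sutton - Maris - Elm - Upland: 5+7+19+33+16+17 = 97
Upland - Ash - Maris - Elm - Maple - Sutton - Upland: 5+15+16+9+19+31 = 95
Upland - Ash - Maris - Elm - Sutton - Maple - Upland: 5+15+16+23+19+12 = 90
… (46 more)
The minimum is 80.
One optimal route: Upland → Ash → Maple → Sutton → Elm → Maris → Upland (or its reverse).

Shortest round trip = 80 min.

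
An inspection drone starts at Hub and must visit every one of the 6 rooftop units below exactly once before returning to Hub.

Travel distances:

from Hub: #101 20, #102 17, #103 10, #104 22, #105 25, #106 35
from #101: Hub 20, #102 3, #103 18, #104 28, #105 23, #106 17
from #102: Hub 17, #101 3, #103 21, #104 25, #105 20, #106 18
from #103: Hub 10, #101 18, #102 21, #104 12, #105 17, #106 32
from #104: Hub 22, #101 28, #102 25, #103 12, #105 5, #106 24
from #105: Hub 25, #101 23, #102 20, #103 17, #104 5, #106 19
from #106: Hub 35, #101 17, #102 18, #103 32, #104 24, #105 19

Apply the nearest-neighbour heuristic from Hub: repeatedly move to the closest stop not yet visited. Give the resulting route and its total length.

Nearest-neighbour total = 83; route Hub → #103 → #104 → #105 → #106 → #101 → #102 → Hub.

Hub → [#103:10 / #102:17 / #101:20 / #104:22 / #105:25 / #106:35] → #103 (10)
#103 → [#104:12 / #105:17 / #101:18 / #102:21 / #106:32] → #104 (12)
#104 → [#105:5 / #106:24 / #102:25 / #101:28] → #105 (5)
#105 → [#106:19 / #102:20 / #101:23] → #106 (19)
#106 → [#101:17 / #102:18] → #101 (17)
#101 → [#102:3] → #102 (3)
Return #102→Hub: 17.
Total = 10 + 12 + 5 + 19 + 17 + 3 + 17 = 83.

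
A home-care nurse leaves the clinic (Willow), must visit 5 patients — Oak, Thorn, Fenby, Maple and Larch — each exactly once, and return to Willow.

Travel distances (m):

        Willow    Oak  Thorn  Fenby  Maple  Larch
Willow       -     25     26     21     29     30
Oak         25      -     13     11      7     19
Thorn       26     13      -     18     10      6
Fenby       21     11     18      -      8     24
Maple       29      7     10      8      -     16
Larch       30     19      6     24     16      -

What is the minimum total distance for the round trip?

Minimum total distance: 85 m.

With 5 stops there are 5!/2 = 60 distinct round trips (a route and its reverse cost the same).
Willow - Oak - Thorn - Fenby - Maple - Larch - Willow: 25+13+18+8+16+30 = 110
Willow - Oak - Thorn - Fenby - Larch - Maple - Willow: 25+13+18+24+16+29 = 125
Willow - Oak - Thorn - Maple - Fenby - Larch - Willow: 25+13+10+8+24+30 = 110
Willow - Oak - Thorn - Maple - Larch - Fenby - Willow: 25+13+10+16+24+21 = 109
Willow - Oak - Thorn - Larch - Fenby - Maple - Willow: 25+13+6+24+8+29 = 105
Willow - Oak - Thorn - Larch - Maple - Fenby - Willow: 25+13+6+16+8+21 = 89
Willow - Oak - Fenby - Thorn - Maple - Larch - Willow: 25+11+18+10+16+30 = 110
Willow - Oak - Fenby - Thorn - Larch - Maple - Willow: 25+11+18+6+16+29 = 105
Willow - Oak - Fenby - Maple - Thorn - Larch - Willow: 25+11+8+10+6+30 = 90
Willow - Oak - Fenby - Maple - Larch - Thorn - Willow: 25+11+8+16+6+26 = 92
Willow - Oak - Fenby - Larch - Thorn - Maple - Willow: 25+11+24+6+10+29 = 105
Willow - Oak - Fenby - Larch - Maple - Thorn - Willow: 25+11+24+16+10+26 = 112
Willow - Oak - Maple - Thorn - Fenby - Larch - Willow: 25+7+10+18+24+30 = 114
Willow - Oak - Maple - Thorn - Larch - Fenby - Willow: 25+7+10+6+24+21 = 93
… (46 more)
Willow - Fenby - Oak - Maple - Thorn - Larch - Willow: 21+11+7+10+6+30 = 85  ← best
The minimum is 85.
One optimal route: Willow → Fenby → Oak → Maple → Thorn → Larch → Willow (or its reverse).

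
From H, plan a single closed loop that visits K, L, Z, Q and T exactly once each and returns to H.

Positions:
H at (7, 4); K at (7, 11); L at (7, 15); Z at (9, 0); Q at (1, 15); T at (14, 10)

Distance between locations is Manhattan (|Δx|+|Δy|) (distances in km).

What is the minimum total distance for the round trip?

With 5 stops there are 5!/2 = 60 distinct round trips (a route and its reverse cost the same).
H-K-L-Z-Q-T-H: 7+4+17+23+18+13 = 82
H-K-L-Z-T-Q-H: 7+4+17+15+18+17 = 78
H-K-L-Q-Z-T-H: 7+4+6+23+15+13 = 68
H-K-L-Q-T-Z-H: 7+4+6+18+15+6 = 56
H-K-L-T-Z-Q-H: 7+4+12+15+23+17 = 78
H-K-L-T-Q-Z-H: 7+4+12+18+23+6 = 70
H-K-Z-L-Q-T-H: 7+13+17+6+18+13 = 74
H-K-Z-L-T-Q-H: 7+13+17+12+18+17 = 84
H-K-Z-Q-L-T-H: 7+13+23+6+12+13 = 74
H-K-Z-Q-T-L-H: 7+13+23+18+12+11 = 84
H-K-Z-T-L-Q-H: 7+13+15+12+6+17 = 70
H-K-Z-T-Q-L-H: 7+13+15+18+6+11 = 70
H-K-Q-L-Z-T-H: 7+10+6+17+15+13 = 68
H-K-Q-L-T-Z-H: 7+10+6+12+15+6 = 56
… (46 more)
The minimum is 56.
One optimal route: H → K → L → Q → T → Z → H (or its reverse).

Shortest round trip = 56 km.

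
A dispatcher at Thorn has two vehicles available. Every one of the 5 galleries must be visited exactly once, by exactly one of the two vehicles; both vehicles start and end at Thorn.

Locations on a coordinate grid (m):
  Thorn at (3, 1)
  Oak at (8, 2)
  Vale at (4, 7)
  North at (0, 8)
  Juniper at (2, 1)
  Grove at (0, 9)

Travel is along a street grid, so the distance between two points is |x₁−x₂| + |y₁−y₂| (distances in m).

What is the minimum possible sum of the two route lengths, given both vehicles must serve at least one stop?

Minimum combined distance: 34 m.

Check every non-empty split of the stops between the two vehicles; for each half take its own optimal tour:
  {Oak} + {Vale, North, Juniper, Grove}: 12 + 24 = 36
  {Vale} + {Oak, North, Juniper, Grove}: 14 + 32 = 46
  {Oak, Vale} + {North, Juniper, Grove}: 22 + 22 = 44
  {North} + {Oak, Vale, Juniper, Grove}: 20 + 32 = 52
  {Oak, North} + {Vale, Juniper, Grove}: 30 + 24 = 54
  {Vale, North} + {Oak, Juniper, Grove}: 22 + 32 = 54
  … (15 splits in total)
  {Juniper} + {Oak, Vale, North, Grove}: 2 + 32 = 34  ← best
Best: vehicle 1 Thorn → Juniper → Thorn = 2; vehicle 2 Thorn → Oak → Vale → North → Grove → Thorn = 32; combined 34.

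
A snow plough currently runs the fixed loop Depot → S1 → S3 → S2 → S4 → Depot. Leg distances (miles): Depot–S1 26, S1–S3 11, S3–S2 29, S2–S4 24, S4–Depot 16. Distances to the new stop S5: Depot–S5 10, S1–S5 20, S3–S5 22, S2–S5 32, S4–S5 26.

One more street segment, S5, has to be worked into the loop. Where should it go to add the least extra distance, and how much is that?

Adding 4 miles by placing S5 on the Depot–S1 leg.

Insertion cost between consecutive stops i–j is d(i,S5) + d(S5,j) − d(i,j):
  between Depot and S1: 10 + 20 − 26 = 4
  between S1 and S3: 20 + 22 − 11 = 31
  between S3 and S2: 22 + 32 − 29 = 25
  between S2 and S4: 32 + 26 − 24 = 34
  between S4 and Depot: 26 + 10 − 16 = 20
Cheapest insertion is between Depot and S1, adding 4.
New total = 106 + 4 = 110.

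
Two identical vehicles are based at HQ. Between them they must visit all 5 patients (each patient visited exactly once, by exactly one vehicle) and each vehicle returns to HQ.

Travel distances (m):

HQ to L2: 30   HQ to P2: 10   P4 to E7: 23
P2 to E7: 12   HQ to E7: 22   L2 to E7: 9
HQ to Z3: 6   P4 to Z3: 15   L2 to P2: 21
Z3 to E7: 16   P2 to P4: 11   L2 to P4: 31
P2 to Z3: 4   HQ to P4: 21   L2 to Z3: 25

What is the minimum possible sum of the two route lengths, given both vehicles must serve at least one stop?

Check every non-empty split of the stops between the two vehicles; for each half take its own optimal tour:
  {L2} + {P2, P4, Z3, E7}: 60 + 66 = 126
  {P2} + {L2, P4, Z3, E7}: 20 + 83 = 103
  {L2, P2} + {P4, Z3, E7}: 61 + 66 = 127
  {P4} + {L2, P2, Z3, E7}: 42 + 61 = 103
  {L2, P4} + {P2, Z3, E7}: 82 + 44 = 126
  {P2, P4} + {L2, Z3, E7}: 42 + 61 = 103
  … (15 splits in total)
  {Z3} + {L2, P2, P4, E7}: 12 + 83 = 95  ← best
Best: vehicle 1 HQ → Z3 → HQ = 12; vehicle 2 HQ → L2 → E7 → P2 → P4 → HQ = 83; combined 95.

95 m — the smallest possible combined total.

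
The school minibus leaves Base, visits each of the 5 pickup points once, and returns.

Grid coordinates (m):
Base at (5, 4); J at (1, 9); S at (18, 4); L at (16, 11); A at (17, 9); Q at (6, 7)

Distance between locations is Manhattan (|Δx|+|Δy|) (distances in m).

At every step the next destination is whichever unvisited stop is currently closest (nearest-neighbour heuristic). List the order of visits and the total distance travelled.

52 m along Base → Q → J → A → L → S → Base.

From Base: distances to unvisited — Q=4, J=9, S=13, A=17, L=18. Nearest is Q (4).
From Q: distances to unvisited — J=7, A=13, L=14, S=15. Nearest is J (7).
From J: distances to unvisited — A=16, L=17, S=22. Nearest is A (16).
From A: distances to unvisited — L=3, S=6. Nearest is L (3).
From L: distances to unvisited — S=9. Nearest is S (9).
Return S→Base: 13.
Total = 4 + 7 + 16 + 3 + 9 + 13 = 52.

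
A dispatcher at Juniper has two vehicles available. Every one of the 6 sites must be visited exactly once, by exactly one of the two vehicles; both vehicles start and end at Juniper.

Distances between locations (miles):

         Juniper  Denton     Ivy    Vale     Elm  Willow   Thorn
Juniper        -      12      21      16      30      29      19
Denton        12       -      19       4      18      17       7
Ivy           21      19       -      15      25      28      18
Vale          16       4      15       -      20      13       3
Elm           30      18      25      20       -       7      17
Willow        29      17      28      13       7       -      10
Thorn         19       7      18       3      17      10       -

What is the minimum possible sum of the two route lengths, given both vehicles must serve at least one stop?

106 miles — the smallest possible combined total.

Check every non-empty split of the stops between the two vehicles; for each half take its own optimal tour:
  {Denton} + {Ivy, Vale, Elm, Willow, Thorn}: 24 + 82 = 106
  {Ivy} + {Denton, Vale, Elm, Willow, Thorn}: 42 + 66 = 108
  {Denton, Ivy} + {Vale, Elm, Willow, Thorn}: 52 + 66 = 118
  {Vale} + {Denton, Ivy, Elm, Willow, Thorn}: 32 + 82 = 114
  {Denton, Vale} + {Ivy, Elm, Willow, Thorn}: 32 + 82 = 114
  {Ivy, Vale} + {Denton, Elm, Willow, Thorn}: 52 + 66 = 118
  … (31 splits in total)
Best: vehicle 1 Juniper → Denton → Juniper = 24; vehicle 2 Juniper → Ivy → Elm → Willow → Thorn → Vale → Juniper = 82; combined 106.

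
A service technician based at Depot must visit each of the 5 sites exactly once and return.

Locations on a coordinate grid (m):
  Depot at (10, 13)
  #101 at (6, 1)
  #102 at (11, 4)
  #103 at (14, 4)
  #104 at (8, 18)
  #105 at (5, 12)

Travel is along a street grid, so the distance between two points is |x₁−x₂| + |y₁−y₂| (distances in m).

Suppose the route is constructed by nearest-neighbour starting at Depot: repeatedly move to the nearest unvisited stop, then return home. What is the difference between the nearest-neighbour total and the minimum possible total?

Depot: #105=6, #104=7, #102=10, #103=13, #101=16 ⇒ #105
#105: #104=9, #101=12, #102=14, #103=17 ⇒ #104
#104: #102=17, #101=19, #103=20 ⇒ #102
#102: #103=3, #101=8 ⇒ #103
#103: #101=11 ⇒ #101
NN route Depot → #105 → #104 → #102 → #103 → #101 → Depot costs 62.
Optimal: Depot → #102 → #103 → #101 → #105 → #104 → Depot costs 52 (by enumerating all 60 distinct tours).
Excess = 62 − 52 = 10.

The nearest-neighbour route is 10 m longer than optimal.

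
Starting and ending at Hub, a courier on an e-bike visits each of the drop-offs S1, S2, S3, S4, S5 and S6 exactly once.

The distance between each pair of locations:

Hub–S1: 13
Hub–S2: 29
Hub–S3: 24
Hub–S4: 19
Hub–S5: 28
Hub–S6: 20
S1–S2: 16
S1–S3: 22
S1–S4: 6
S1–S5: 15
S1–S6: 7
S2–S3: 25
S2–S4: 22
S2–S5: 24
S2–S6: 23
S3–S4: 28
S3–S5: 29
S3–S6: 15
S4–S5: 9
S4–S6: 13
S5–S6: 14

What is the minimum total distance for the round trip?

111 — the shortest possible round trip.

There are 360 distinct closed tours to check (reversals are equivalent).
Hub - S1 - S2 - S3 - S4 - S5 - S6 - Hub: 13+16+25+28+9+14+20 = 125
Hub - S1 - S2 - S3 - S4 - S6 - S5 - Hub: 13+16+25+28+13+14+28 = 137
Hub - S1 - S2 - S3 - S5 - S4 - S6 - Hub: 13+16+25+29+9+13+20 = 125
Hub - S1 - S2 - S3 - S5 - S6 - S4 - Hub: 13+16+25+29+14+13+19 = 129
Hub - S1 - S2 - S3 - S6 - S4 - S5 - Hub: 13+16+25+15+13+9+28 = 119
Hub - S1 - S2 - S3 - S6 - S5 - S4 - Hub: 13+16+25+15+14+9+19 = 111
Hub - S1 - S2 - S4 - S3 - S5 - S6 - Hub: 13+16+22+28+29+14+20 = 142
Hub - S1 - S2 - S4 - S3 - S6 - S5 - Hub: 13+16+22+28+15+14+28 = 136
… (352 more)
The minimum is 111.
One optimal route: Hub → S1 → S2 → S3 → S6 → S5 → S4 → Hub (or its reverse).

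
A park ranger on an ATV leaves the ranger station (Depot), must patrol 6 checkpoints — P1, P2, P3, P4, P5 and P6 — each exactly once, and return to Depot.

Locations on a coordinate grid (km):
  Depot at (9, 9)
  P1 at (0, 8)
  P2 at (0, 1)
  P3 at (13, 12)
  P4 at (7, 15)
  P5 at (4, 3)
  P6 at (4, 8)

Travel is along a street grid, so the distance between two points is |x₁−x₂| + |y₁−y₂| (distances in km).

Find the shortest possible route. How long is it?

Depot→P1→P2→P3→P4→P5→P6→Depot: 10+7+24+9+15+5+6 = 76
Depot→P1→P2→P3→P4→P6→P5→Depot: 10+7+24+9+10+5+11 = 76
Depot→P1→P2→P3→P5→P4→P6→Depot: 10+7+24+18+15+10+6 = 90
Depot→P1→P2→P3→P5→P6→P4→Depot: 10+7+24+18+5+10+8 = 82
Depot→P1→P2→P3→P6→P4→P5→Depot: 10+7+24+13+10+15+11 = 90
Depot→P1→P2→P3→P6→P5→P4→Depot: 10+7+24+13+5+15+8 = 82
Depot→P1→P2→P4→P3→P5→P6→Depot: 10+7+21+9+18+5+6 = 76
Depot→P1→P2→P4→P3→P6→P5→Depot: 10+7+21+9+13+5+11 = 76
… (352 more)
Depot→P1→P2→P5→P6→P4→P3→Depot: 10+7+6+5+10+9+7 = 54  ← best
The minimum is 54.
One optimal route: Depot → P1 → P2 → P5 → P6 → P4 → P3 → Depot (or its reverse).

Minimum total distance: 54 km.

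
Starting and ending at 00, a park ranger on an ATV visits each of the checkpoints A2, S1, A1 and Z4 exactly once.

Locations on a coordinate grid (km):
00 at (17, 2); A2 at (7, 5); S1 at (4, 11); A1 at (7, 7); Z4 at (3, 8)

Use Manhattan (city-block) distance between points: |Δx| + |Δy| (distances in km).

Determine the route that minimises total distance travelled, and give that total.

Shortest round trip = 46 km.

With 4 stops there are 4!/2 = 12 distinct round trips (a route and its reverse cost the same).
00 - A2 - S1 - A1 - Z4 - 00: 13+9+7+5+20 = 54
00 - A2 - S1 - Z4 - A1 - 00: 13+9+4+5+15 = 46
00 - A2 - A1 - S1 - Z4 - 00: 13+2+7+4+20 = 46
00 - A2 - A1 - Z4 - S1 - 00: 13+2+5+4+22 = 46
00 - A2 - Z4 - S1 - A1 - 00: 13+7+4+7+15 = 46
00 - A2 - Z4 - A1 - S1 - 00: 13+7+5+7+22 = 54
00 - S1 - A2 - A1 - Z4 - 00: 22+9+2+5+20 = 58
00 - S1 - A2 - Z4 - A1 - 00: 22+9+7+5+15 = 58
00 - S1 - A1 - A2 - Z4 - 00: 22+7+2+7+20 = 58
00 - S1 - Z4 - A2 - A1 - 00: 22+4+7+2+15 = 50
00 - A1 - A2 - S1 - Z4 - 00: 15+2+9+4+20 = 50
00 - A1 - S1 - A2 - Z4 - 00: 15+7+9+7+20 = 58
The minimum is 46.
One optimal route: 00 → A2 → S1 → Z4 → A1 → 00 (or its reverse).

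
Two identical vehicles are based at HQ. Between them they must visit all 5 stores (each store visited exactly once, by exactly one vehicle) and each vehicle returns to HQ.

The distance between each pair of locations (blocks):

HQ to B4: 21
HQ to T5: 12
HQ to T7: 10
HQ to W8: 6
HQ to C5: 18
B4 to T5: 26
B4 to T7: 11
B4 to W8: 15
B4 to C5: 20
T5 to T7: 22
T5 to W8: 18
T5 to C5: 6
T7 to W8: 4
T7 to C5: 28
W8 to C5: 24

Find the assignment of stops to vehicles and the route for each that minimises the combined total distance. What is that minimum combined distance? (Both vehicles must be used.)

71 blocks — the smallest possible combined total.

Check every non-empty split of the stops between the two vehicles; for each half take its own optimal tour:
  {B4} + {T5, T7, W8, C5}: 42 + 56 = 98
  {T5} + {B4, T7, W8, C5}: 24 + 59 = 83
  {B4, T5} + {T7, W8, C5}: 59 + 56 = 115
  {T7} + {B4, T5, W8, C5}: 20 + 59 = 79
  {B4, T7} + {T5, W8, C5}: 42 + 48 = 90
  {T5, T7} + {B4, W8, C5}: 44 + 59 = 103
  … (15 splits in total)
  {W8} + {B4, T5, T7, C5}: 12 + 59 = 71  ← best
Best: vehicle 1 HQ → W8 → HQ = 12; vehicle 2 HQ → T5 → C5 → B4 → T7 → HQ = 59; combined 71.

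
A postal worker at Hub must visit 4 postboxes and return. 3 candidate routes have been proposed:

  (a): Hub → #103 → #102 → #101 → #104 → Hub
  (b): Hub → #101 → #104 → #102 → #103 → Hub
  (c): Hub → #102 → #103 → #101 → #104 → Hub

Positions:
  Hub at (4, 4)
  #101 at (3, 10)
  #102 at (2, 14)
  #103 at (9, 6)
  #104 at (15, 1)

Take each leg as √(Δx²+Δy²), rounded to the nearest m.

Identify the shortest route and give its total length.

46 m — (a) is the shortest.

(a): 5 + 11 + 4 + 15 + 11 = 46
(b): 6 + 15 + 18 + 11 + 5 = 55
(c): 10 + 11 + 7 + 15 + 11 = 54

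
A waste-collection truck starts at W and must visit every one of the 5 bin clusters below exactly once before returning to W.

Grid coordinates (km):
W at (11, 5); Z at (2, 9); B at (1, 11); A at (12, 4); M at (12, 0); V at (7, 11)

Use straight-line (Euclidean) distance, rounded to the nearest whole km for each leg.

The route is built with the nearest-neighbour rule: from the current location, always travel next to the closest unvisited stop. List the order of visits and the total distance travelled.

W → [A:1 / M:5 / V:7 / Z:10 / B:12] → A (1)
A → [M:4 / V:9 / Z:11 / B:13] → M (4)
M → [V:12 / Z:13 / B:16] → V (12)
V → [Z:5 / B:6] → Z (5)
Z → [B:2] → B (2)
Return B→W: 12.
Total = 1 + 4 + 12 + 5 + 2 + 12 = 36.

36 km along W → A → M → V → Z → B → W.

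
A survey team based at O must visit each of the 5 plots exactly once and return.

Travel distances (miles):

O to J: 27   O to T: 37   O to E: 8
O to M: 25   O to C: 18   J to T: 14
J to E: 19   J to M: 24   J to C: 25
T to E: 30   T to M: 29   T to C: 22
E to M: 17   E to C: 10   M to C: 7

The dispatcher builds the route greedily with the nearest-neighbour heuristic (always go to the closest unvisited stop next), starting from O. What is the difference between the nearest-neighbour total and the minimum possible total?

O: E=8, C=18, M=25, J=27, T=37 ⇒ E
E: C=10, M=17, J=19, T=30 ⇒ C
C: M=7, T=22, J=25 ⇒ M
M: J=24, T=29 ⇒ J
J: T=14 ⇒ T
NN route O → E → C → M → J → T → O costs 100.
Optimal: O → J → T → M → C → E → O costs 95 (by enumerating all 60 distinct tours).
Excess = 100 − 95 = 5.

The nearest-neighbour route is 5 miles longer than optimal.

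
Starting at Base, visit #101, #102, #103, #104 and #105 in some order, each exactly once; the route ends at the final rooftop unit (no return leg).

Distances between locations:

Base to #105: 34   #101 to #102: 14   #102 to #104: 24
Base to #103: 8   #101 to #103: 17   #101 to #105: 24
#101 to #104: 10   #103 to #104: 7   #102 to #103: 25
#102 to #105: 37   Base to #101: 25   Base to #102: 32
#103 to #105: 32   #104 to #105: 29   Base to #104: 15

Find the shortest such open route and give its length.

76 — the minimum one-way total.

There are 5! = 120 possible orderings.
Base → #101 → #102 → #103 → #104 → #105: 25+14+25+7+29 = 100
Base → #101 → #102 → #103 → #105 → #104: 25+14+25+32+29 = 125
Base → #101 → #102 → #104 → #103 → #105: 25+14+24+7+32 = 102
Base → #101 → #102 → #104 → #105 → #103: 25+14+24+29+32 = 124
Base → #101 → #102 → #105 → #103 → #104: 25+14+37+32+7 = 115
Base → #101 → #102 → #105 → #104 → #103: 25+14+37+29+7 = 112
Base → #101 → #103 → #102 → #104 → #105: 25+17+25+24+29 = 120
Base → #101 → #103 → #102 → #105 → #104: 25+17+25+37+29 = 133
Base → #101 → #103 → #104 → #102 → #105: 25+17+7+24+37 = 110
Base → #101 → #103 → #104 → #105 → #102: 25+17+7+29+37 = 115
Base → #101 → #103 → #105 → #102 → #104: 25+17+32+37+24 = 135
Base → #101 → #103 → #105 → #104 → #102: 25+17+32+29+24 = 127
Base → #101 → #104 → #102 → #103 → #105: 25+10+24+25+32 = 116
Base → #101 → #104 → #102 → #105 → #103: 25+10+24+37+32 = 128
… (106 more)
Base → #103 → #104 → #101 → #102 → #105: 8+7+10+14+37 = 76  ← best
The minimum is 76.
One shortest path: Base → #103 → #104 → #101 → #102 → #105.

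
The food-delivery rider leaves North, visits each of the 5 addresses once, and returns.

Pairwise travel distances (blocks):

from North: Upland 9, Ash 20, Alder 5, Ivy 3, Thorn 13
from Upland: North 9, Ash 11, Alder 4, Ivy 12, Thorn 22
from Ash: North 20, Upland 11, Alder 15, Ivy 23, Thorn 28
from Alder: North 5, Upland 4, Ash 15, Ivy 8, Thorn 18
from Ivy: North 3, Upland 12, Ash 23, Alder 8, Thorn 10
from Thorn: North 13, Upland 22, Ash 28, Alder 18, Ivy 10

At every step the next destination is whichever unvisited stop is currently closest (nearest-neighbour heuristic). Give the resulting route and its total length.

Nearest-neighbour total = 67 blocks; route North → Ivy → Alder → Upland → Ash → Thorn → North.

From North: distances to unvisited — Ivy=3, Alder=5, Upland=9, Thorn=13, Ash=20. Nearest is Ivy (3).
From Ivy: distances to unvisited — Alder=8, Thorn=10, Upland=12, Ash=23. Nearest is Alder (8).
From Alder: distances to unvisited — Upland=4, Ash=15, Thorn=18. Nearest is Upland (4).
From Upland: distances to unvisited — Ash=11, Thorn=22. Nearest is Ash (11).
From Ash: distances to unvisited — Thorn=28. Nearest is Thorn (28).
Return Thorn→North: 13.
Total = 3 + 8 + 4 + 11 + 28 + 13 = 67.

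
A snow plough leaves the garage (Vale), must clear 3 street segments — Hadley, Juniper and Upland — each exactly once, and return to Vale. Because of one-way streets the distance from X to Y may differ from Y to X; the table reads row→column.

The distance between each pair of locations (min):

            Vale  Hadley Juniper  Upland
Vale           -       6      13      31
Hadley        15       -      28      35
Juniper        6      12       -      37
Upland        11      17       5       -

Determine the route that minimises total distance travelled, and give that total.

Vale-Hadley-Juniper-Upland-Vale: 6+28+37+11 = 82
Vale-Hadley-Upland-Juniper-Vale: 6+35+5+6 = 52
Vale-Juniper-Hadley-Upland-Vale: 13+12+35+11 = 71
Vale-Juniper-Upland-Hadley-Vale: 13+37+17+15 = 82
Vale-Upland-Hadley-Juniper-Vale: 31+17+28+6 = 82
Vale-Upland-Juniper-Hadley-Vale: 31+5+12+15 = 63
The minimum is 52.
One optimal route: Vale → Hadley → Upland → Juniper → Vale.

Minimum total distance: 52 min.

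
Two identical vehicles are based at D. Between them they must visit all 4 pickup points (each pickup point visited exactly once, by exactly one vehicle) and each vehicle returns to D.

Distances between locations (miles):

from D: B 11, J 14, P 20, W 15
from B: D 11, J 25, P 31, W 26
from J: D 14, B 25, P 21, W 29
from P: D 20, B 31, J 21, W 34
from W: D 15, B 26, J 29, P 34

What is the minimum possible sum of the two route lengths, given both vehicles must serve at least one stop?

There are 2^3 − 1 = 7 ways to divide the 4 stops into two non-empty groups. For each, the best each vehicle can do is its own shortest tour through its group:
  {B} + {J, P, W}: 22 + 84 = 106
  {J} + {B, P, W}: 28 + 91 = 119
  {B, J} + {P, W}: 50 + 69 = 119
  {P} + {B, J, W}: 40 + 80 = 120
  {B, P} + {J, W}: 62 + 58 = 120
  {J, P} + {B, W}: 55 + 52 = 107
  … (7 splits in total)
Best: vehicle 1 D → B → D = 22; vehicle 2 D → J → P → W → D = 84; combined 106.

106 miles — the smallest possible combined total.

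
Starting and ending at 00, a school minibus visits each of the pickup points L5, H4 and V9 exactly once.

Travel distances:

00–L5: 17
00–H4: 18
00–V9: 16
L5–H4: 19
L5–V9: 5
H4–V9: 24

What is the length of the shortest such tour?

Shortest round trip = 58.

There are 3 distinct closed tours to check (reversals are equivalent).
00-L5-H4-V9-00: 17+19+24+16 = 76
00-L5-V9-H4-00: 17+5+24+18 = 64
00-H4-L5-V9-00: 18+19+5+16 = 58
The minimum is 58.
One optimal route: 00 → H4 → L5 → V9 → 00 (or its reverse).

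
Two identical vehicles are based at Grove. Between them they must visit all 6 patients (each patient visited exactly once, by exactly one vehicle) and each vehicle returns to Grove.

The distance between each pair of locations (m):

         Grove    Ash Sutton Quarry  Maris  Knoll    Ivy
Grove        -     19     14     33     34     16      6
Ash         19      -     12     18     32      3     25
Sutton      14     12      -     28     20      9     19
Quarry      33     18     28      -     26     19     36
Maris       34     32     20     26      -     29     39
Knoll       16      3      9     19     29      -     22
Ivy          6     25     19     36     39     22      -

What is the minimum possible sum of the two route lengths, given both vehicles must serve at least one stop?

Check every non-empty split of the stops between the two vehicles; for each half take its own optimal tour:
  {Ash} + {Sutton, Quarry, Maris, Knoll, Ivy}: 38 + 106 = 144
  {Sutton} + {Ash, Quarry, Maris, Knoll, Ivy}: 28 + 108 = 136
  {Ash, Sutton} + {Quarry, Maris, Knoll, Ivy}: 45 + 106 = 151
  {Quarry} + {Ash, Sutton, Maris, Knoll, Ivy}: 66 + 96 = 162
  {Ash, Quarry} + {Sutton, Maris, Knoll, Ivy}: 70 + 90 = 160
  {Sutton, Quarry} + {Ash, Maris, Knoll, Ivy}: 75 + 96 = 171
  … (31 splits in total)
  {Ash, Sutton, Quarry, Maris, Knoll} + {Ivy}: 97 + 12 = 109  ← best
Best: vehicle 1 Grove → Sutton → Maris → Quarry → Ash → Knoll → Grove = 97; vehicle 2 Grove → Ivy → Grove = 12; combined 109.

Minimum combined distance: 109 m.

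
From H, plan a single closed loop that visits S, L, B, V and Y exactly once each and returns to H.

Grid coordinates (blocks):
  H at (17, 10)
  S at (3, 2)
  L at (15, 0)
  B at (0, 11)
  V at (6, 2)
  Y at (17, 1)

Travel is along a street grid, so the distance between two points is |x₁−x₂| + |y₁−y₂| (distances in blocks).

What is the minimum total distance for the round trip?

There are 60 distinct closed tours to check (reversals are equivalent).
H → S → L → B → V → Y → H: 22+14+26+15+12+9 = 98
H → S → L → B → Y → V → H: 22+14+26+27+12+19 = 120
H → S → L → V → B → Y → H: 22+14+11+15+27+9 = 98
H → S → L → V → Y → B → H: 22+14+11+12+27+18 = 104
H → S → L → Y → B → V → H: 22+14+3+27+15+19 = 100
H → S → L → Y → V → B → H: 22+14+3+12+15+18 = 84
H → S → B → L → V → Y → H: 22+12+26+11+12+9 = 92
H → S → B → L → Y → V → H: 22+12+26+3+12+19 = 94
H → S → B → V → L → Y → H: 22+12+15+11+3+9 = 72
H → S → B → V → Y → L → H: 22+12+15+12+3+12 = 76
H → S → B → Y → L → V → H: 22+12+27+3+11+19 = 94
H → S → B → Y → V → L → H: 22+12+27+12+11+12 = 96
H → S → V → L → B → Y → H: 22+3+11+26+27+9 = 98
H → S → V → L → Y → B → H: 22+3+11+3+27+18 = 84
… (46 more)
H → B → S → V → L → Y → H: 18+12+3+11+3+9 = 56  ← best
The minimum is 56.
One optimal route: H → B → S → V → L → Y → H (or its reverse).

Shortest round trip = 56 blocks.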